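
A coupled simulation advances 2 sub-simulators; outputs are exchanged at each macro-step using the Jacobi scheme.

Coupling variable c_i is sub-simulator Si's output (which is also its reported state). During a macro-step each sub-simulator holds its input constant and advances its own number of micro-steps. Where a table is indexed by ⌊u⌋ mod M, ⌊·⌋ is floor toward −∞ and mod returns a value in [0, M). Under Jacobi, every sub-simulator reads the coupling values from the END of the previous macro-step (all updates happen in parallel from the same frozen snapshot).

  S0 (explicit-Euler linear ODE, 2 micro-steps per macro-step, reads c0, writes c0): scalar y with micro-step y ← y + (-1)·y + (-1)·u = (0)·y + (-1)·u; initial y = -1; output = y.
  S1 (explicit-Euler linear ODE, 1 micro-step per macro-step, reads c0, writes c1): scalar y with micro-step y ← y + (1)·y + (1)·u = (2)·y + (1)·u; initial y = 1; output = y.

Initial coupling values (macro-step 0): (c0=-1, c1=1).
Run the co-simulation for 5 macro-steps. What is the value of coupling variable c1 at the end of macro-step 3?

macro 1: S0 reads c0=-1 → after 2×micro: 1; S1 reads c0=-1 → after 1×micro: 1 ⇒ (c0=1, c1=1)
macro 2: S0 reads c0=1 → after 2×micro: -1; S1 reads c0=1 → after 1×micro: 3 ⇒ (c0=-1, c1=3)
macro 3: S0 reads c0=-1 → after 2×micro: 1; S1 reads c0=-1 → after 1×micro: 5 ⇒ (c0=1, c1=5)
macro 4: S0 reads c0=1 → after 2×micro: -1; S1 reads c0=1 → after 1×micro: 11 ⇒ (c0=-1, c1=11)
macro 5: S0 reads c0=-1 → after 2×micro: 1; S1 reads c0=-1 → after 1×micro: 21 ⇒ (c0=1, c1=21)

c1 at macro-step 3 = 5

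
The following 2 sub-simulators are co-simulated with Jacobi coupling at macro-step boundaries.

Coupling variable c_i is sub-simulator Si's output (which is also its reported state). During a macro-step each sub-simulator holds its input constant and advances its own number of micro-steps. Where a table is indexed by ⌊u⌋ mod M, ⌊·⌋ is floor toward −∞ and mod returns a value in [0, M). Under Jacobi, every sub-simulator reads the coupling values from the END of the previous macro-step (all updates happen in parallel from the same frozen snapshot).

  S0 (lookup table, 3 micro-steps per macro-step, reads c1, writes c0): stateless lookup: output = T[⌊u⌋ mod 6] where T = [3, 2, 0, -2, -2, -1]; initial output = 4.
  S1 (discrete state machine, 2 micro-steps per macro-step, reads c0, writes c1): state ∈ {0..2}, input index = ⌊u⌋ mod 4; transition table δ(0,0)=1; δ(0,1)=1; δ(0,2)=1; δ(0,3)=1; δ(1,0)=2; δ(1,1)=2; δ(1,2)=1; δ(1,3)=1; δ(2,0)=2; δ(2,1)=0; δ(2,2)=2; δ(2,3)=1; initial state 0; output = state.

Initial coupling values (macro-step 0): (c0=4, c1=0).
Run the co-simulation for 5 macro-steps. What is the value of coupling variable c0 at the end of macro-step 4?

macro 1: S0 reads c1=0 → after 3×micro: 3; S1 reads c0=4 → after 2×micro: 2 ⇒ (c0=3, c1=2)
macro 2: S0 reads c1=2 → after 3×micro: 0; S1 reads c0=3 → after 2×micro: 1 ⇒ (c0=0, c1=1)
macro 3: S0 reads c1=1 → after 3×micro: 2; S1 reads c0=0 → after 2×micro: 2 ⇒ (c0=2, c1=2)
macro 4: S0 reads c1=2 → after 3×micro: 0; S1 reads c0=2 → after 2×micro: 2 ⇒ (c0=0, c1=2)
macro 5: S0 reads c1=2 → after 3×micro: 0; S1 reads c0=0 → after 2×micro: 2 ⇒ (c0=0, c1=2)

c0 at macro-step 4 = 0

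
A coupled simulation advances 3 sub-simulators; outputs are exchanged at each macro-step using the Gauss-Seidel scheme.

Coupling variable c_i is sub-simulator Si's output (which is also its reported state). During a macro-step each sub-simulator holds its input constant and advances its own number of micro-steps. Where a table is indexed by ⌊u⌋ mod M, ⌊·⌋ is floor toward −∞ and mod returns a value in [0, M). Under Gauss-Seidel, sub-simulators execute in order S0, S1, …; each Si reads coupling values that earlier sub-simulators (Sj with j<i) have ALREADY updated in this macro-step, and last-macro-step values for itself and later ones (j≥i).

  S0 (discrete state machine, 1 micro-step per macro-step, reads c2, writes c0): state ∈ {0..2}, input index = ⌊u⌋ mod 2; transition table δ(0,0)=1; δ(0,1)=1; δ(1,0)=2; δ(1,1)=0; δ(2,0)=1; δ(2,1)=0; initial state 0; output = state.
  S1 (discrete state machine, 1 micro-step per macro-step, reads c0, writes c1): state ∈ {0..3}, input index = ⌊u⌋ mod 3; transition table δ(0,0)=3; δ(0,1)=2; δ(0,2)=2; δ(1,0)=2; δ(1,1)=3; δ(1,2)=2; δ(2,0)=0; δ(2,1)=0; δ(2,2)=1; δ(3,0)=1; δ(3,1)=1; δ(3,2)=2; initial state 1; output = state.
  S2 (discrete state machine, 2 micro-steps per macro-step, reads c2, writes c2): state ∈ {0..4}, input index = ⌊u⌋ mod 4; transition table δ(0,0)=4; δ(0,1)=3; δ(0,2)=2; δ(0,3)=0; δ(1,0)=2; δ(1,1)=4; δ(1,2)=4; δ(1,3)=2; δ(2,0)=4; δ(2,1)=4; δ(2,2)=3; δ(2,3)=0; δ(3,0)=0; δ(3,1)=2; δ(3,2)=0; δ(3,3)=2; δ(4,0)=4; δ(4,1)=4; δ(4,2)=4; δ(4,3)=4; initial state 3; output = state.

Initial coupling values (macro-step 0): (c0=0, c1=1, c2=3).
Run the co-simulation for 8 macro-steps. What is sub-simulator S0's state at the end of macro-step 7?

S0 state at macro-step 7 = 1

macro 1: S0 reads c2=3 → after 1×micro: 1; S1 reads c0=1 → after 1×micro: 3; S2 reads c2=3 → after 2×micro: 0 ⇒ (c0=1, c1=3, c2=0)
macro 2: S0 reads c2=0 → after 1×micro: 2; S1 reads c0=2 → after 1×micro: 2; S2 reads c2=0 → after 2×micro: 4 ⇒ (c0=2, c1=2, c2=4)
macro 3: S0 reads c2=4 → after 1×micro: 1; S1 reads c0=1 → after 1×micro: 0; S2 reads c2=4 → after 2×micro: 4 ⇒ (c0=1, c1=0, c2=4)
macro 4: S0 reads c2=4 → after 1×micro: 2; S1 reads c0=2 → after 1×micro: 2; S2 reads c2=4 → after 2×micro: 4 ⇒ (c0=2, c1=2, c2=4)
macro 5: S0 reads c2=4 → after 1×micro: 1; S1 reads c0=1 → after 1×micro: 0; S2 reads c2=4 → after 2×micro: 4 ⇒ (c0=1, c1=0, c2=4)
macro 6: S0 reads c2=4 → after 1×micro: 2; S1 reads c0=2 → after 1×micro: 2; S2 reads c2=4 → after 2×micro: 4 ⇒ (c0=2, c1=2, c2=4)
macro 7: S0 reads c2=4 → after 1×micro: 1; S1 reads c0=1 → after 1×micro: 0; S2 reads c2=4 → after 2×micro: 4 ⇒ (c0=1, c1=0, c2=4)
macro 8: S0 reads c2=4 → after 1×micro: 2; S1 reads c0=2 → after 1×micro: 2; S2 reads c2=4 → after 2×micro: 4 ⇒ (c0=2, c1=2, c2=4)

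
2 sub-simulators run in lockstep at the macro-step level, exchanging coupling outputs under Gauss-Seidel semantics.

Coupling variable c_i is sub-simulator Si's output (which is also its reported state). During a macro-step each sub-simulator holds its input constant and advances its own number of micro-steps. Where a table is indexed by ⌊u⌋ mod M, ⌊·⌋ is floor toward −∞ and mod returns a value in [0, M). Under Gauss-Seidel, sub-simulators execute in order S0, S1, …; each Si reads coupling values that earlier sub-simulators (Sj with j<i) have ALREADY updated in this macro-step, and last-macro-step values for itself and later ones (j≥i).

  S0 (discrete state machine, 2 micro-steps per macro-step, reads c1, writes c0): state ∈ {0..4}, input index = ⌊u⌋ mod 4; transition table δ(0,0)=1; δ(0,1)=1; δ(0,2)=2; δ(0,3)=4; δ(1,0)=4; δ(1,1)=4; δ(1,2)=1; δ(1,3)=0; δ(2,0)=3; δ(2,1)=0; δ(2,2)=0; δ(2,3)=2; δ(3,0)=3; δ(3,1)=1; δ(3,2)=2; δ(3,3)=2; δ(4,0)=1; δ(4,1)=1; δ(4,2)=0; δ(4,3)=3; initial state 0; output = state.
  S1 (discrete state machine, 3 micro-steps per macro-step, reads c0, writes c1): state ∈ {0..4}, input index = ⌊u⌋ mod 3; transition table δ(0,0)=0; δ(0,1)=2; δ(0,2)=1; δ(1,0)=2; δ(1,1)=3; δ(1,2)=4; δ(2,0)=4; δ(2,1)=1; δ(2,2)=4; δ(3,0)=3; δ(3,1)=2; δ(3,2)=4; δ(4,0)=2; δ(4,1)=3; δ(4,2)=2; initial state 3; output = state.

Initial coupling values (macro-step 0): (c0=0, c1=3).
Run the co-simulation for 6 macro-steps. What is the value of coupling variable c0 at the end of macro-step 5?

macro 1: S0 reads c1=3 → after 2×micro: 3; S1 reads c0=3 → after 3×micro: 3 ⇒ (c0=3, c1=3)
macro 2: S0 reads c1=3 → after 2×micro: 2; S1 reads c0=2 → after 3×micro: 4 ⇒ (c0=2, c1=4)
macro 3: S0 reads c1=4 → after 2×micro: 3; S1 reads c0=3 → after 3×micro: 2 ⇒ (c0=3, c1=2)
macro 4: S0 reads c1=2 → after 2×micro: 0; S1 reads c0=0 → after 3×micro: 4 ⇒ (c0=0, c1=4)
macro 5: S0 reads c1=4 → after 2×micro: 4; S1 reads c0=4 → after 3×micro: 1 ⇒ (c0=4, c1=1)
macro 6: S0 reads c1=1 → after 2×micro: 4; S1 reads c0=4 → after 3×micro: 1 ⇒ (c0=4, c1=1)

c0 at macro-step 5 = 4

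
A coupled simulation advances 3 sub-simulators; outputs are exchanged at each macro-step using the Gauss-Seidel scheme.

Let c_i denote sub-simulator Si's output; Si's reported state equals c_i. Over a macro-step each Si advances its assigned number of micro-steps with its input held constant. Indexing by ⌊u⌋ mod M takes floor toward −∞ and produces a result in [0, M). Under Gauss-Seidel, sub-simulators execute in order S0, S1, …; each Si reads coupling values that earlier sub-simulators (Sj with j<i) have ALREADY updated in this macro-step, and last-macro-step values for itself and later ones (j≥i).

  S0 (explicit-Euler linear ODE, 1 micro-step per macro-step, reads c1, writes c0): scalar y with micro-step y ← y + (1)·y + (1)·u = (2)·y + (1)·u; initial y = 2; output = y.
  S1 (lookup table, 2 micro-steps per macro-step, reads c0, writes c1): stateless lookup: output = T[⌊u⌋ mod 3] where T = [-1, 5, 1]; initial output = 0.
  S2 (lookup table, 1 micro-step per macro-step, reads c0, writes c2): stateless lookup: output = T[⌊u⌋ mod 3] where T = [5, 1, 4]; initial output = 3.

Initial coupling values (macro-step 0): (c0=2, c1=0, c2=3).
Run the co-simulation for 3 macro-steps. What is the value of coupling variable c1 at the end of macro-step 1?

macro 1: S0 reads c1=0 → after 1×micro: 4; S1 reads c0=4 → after 2×micro: 5; S2 reads c0=4 → after 1×micro: 1 ⇒ (c0=4, c1=5, c2=1)
macro 2: S0 reads c1=5 → after 1×micro: 13; S1 reads c0=13 → after 2×micro: 5; S2 reads c0=13 → after 1×micro: 1 ⇒ (c0=13, c1=5, c2=1)
macro 3: S0 reads c1=5 → after 1×micro: 31; S1 reads c0=31 → after 2×micro: 5; S2 reads c0=31 → after 1×micro: 1 ⇒ (c0=31, c1=5, c2=1)

c1 at macro-step 1 = 5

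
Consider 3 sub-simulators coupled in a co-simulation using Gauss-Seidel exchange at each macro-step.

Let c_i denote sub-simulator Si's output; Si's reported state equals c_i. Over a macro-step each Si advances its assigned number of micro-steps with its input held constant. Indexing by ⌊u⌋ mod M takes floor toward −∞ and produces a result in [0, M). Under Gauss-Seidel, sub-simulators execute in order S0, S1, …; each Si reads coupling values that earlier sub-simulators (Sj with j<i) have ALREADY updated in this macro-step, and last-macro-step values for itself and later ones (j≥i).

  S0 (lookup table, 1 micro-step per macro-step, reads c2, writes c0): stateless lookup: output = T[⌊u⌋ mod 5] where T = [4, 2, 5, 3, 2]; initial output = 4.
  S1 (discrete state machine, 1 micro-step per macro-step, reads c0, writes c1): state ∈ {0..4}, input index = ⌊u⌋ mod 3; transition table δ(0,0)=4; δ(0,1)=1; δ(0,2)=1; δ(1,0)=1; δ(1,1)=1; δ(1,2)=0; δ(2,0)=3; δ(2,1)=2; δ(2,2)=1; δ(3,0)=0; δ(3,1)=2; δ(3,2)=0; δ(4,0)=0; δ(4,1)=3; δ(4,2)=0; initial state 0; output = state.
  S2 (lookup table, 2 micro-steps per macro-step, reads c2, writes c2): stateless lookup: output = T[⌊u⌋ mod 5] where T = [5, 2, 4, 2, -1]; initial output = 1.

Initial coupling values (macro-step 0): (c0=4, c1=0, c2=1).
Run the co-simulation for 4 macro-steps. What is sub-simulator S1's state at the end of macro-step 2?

macro 1: S0 reads c2=1 → after 1×micro: 2; S1 reads c0=2 → after 1×micro: 1; S2 reads c2=1 → after 2×micro: 2 ⇒ (c0=2, c1=1, c2=2)
macro 2: S0 reads c2=2 → after 1×micro: 5; S1 reads c0=5 → after 1×micro: 0; S2 reads c2=2 → after 2×micro: 4 ⇒ (c0=5, c1=0, c2=4)
macro 3: S0 reads c2=4 → after 1×micro: 2; S1 reads c0=2 → after 1×micro: 1; S2 reads c2=4 → after 2×micro: -1 ⇒ (c0=2, c1=1, c2=-1)
macro 4: S0 reads c2=-1 → after 1×micro: 2; S1 reads c0=2 → after 1×micro: 0; S2 reads c2=-1 → after 2×micro: -1 ⇒ (c0=2, c1=0, c2=-1)

S1 state at macro-step 2 = 0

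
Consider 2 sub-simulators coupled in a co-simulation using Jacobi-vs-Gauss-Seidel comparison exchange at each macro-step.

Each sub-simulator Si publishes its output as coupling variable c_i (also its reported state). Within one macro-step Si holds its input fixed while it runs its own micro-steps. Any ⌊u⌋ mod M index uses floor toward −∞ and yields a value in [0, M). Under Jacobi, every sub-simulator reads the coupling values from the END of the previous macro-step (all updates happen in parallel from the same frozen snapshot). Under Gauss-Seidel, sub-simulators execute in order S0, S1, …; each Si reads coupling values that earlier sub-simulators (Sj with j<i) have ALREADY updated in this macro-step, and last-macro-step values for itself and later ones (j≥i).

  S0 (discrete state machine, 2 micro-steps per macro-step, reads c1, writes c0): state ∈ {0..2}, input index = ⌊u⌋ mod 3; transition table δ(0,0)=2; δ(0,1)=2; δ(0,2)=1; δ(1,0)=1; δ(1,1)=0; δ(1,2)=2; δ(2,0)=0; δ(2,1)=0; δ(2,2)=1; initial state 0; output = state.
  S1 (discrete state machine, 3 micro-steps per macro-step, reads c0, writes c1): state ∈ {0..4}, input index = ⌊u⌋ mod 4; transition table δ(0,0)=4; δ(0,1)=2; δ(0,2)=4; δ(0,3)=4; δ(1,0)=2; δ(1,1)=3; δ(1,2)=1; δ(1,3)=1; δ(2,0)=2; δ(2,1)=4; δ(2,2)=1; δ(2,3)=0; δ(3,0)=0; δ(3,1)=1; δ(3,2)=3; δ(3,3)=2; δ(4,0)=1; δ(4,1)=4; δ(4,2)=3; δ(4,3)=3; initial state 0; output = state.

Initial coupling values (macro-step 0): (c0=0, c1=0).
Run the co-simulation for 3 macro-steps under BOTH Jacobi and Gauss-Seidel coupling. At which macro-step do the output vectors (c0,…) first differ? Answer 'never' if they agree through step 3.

first divergence at macro-step: 2

[Jacobi] macro 1: S0 reads c1=0 → after 2×micro: 0; S1 reads c0=0 → after 3×micro: 2 ⇒ (c0=0, c1=2)
[Jacobi] macro 2: S0 reads c1=2 → after 2×micro: 2; S1 reads c0=0 → after 3×micro: 2 ⇒ (c0=2, c1=2)
[Jacobi] macro 3: S0 reads c1=2 → after 2×micro: 2; S1 reads c0=2 → after 3×micro: 1 ⇒ (c0=2, c1=1)
[Gauss-Seidel] macro 1: S0 reads c1=0 → after 2×micro: 0; S1 reads c0=0 → after 3×micro: 2 ⇒ (c0=0, c1=2)
[Gauss-Seidel] macro 2: S0 reads c1=2 → after 2×micro: 2; S1 reads c0=2 → after 3×micro: 1 ⇒ (c0=2, c1=1)
[Gauss-Seidel] macro 3: S0 reads c1=1 → after 2×micro: 2; S1 reads c0=2 → after 3×micro: 1 ⇒ (c0=2, c1=1)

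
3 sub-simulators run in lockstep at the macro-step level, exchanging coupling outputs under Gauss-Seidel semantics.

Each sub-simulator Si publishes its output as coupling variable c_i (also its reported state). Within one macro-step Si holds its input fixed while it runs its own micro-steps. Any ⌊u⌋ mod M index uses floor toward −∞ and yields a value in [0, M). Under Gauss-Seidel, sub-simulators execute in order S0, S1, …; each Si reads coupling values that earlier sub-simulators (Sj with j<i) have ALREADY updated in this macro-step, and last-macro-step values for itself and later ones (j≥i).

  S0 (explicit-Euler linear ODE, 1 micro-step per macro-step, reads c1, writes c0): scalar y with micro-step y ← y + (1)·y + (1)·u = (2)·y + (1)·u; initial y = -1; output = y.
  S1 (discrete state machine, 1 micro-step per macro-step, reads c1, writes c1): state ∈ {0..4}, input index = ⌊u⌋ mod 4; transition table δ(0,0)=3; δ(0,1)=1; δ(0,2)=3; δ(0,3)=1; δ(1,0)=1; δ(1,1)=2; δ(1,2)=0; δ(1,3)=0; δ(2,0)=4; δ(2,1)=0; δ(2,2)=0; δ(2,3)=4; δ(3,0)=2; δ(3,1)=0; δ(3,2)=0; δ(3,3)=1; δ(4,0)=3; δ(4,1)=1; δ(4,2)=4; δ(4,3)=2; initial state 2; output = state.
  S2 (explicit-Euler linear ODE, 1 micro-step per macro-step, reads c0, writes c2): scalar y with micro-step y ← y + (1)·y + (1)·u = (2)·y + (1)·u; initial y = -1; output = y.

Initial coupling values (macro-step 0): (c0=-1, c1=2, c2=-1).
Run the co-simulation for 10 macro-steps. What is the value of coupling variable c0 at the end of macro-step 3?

c0 at macro-step 3 = 3

macro 1: S0 reads c1=2 → after 1×micro: 0; S1 reads c1=2 → after 1×micro: 0; S2 reads c0=0 → after 1×micro: -2 ⇒ (c0=0, c1=0, c2=-2)
macro 2: S0 reads c1=0 → after 1×micro: 0; S1 reads c1=0 → after 1×micro: 3; S2 reads c0=0 → after 1×micro: -4 ⇒ (c0=0, c1=3, c2=-4)
macro 3: S0 reads c1=3 → after 1×micro: 3; S1 reads c1=3 → after 1×micro: 1; S2 reads c0=3 → after 1×micro: -5 ⇒ (c0=3, c1=1, c2=-5)
macro 4: S0 reads c1=1 → after 1×micro: 7; S1 reads c1=1 → after 1×micro: 2; S2 reads c0=7 → after 1×micro: -3 ⇒ (c0=7, c1=2, c2=-3)
macro 5: S0 reads c1=2 → after 1×micro: 16; S1 reads c1=2 → after 1×micro: 0; S2 reads c0=16 → after 1×micro: 10 ⇒ (c0=16, c1=0, c2=10)
macro 6: S0 reads c1=0 → after 1×micro: 32; S1 reads c1=0 → after 1×micro: 3; S2 reads c0=32 → after 1×micro: 52 ⇒ (c0=32, c1=3, c2=52)
macro 7: S0 reads c1=3 → after 1×micro: 67; S1 reads c1=3 → after 1×micro: 1; S2 reads c0=67 → after 1×micro: 171 ⇒ (c0=67, c1=1, c2=171)
macro 8: S0 reads c1=1 → after 1×micro: 135; S1 reads c1=1 → after 1×micro: 2; S2 reads c0=135 → after 1×micro: 477 ⇒ (c0=135, c1=2, c2=477)
macro 9: S0 reads c1=2 → after 1×micro: 272; S1 reads c1=2 → after 1×micro: 0; S2 reads c0=272 → after 1×micro: 1226 ⇒ (c0=272, c1=0, c2=1226)
macro 10: S0 reads c1=0 → after 1×micro: 544; S1 reads c1=0 → after 1×micro: 3; S2 reads c0=544 → after 1×micro: 2996 ⇒ (c0=544, c1=3, c2=2996)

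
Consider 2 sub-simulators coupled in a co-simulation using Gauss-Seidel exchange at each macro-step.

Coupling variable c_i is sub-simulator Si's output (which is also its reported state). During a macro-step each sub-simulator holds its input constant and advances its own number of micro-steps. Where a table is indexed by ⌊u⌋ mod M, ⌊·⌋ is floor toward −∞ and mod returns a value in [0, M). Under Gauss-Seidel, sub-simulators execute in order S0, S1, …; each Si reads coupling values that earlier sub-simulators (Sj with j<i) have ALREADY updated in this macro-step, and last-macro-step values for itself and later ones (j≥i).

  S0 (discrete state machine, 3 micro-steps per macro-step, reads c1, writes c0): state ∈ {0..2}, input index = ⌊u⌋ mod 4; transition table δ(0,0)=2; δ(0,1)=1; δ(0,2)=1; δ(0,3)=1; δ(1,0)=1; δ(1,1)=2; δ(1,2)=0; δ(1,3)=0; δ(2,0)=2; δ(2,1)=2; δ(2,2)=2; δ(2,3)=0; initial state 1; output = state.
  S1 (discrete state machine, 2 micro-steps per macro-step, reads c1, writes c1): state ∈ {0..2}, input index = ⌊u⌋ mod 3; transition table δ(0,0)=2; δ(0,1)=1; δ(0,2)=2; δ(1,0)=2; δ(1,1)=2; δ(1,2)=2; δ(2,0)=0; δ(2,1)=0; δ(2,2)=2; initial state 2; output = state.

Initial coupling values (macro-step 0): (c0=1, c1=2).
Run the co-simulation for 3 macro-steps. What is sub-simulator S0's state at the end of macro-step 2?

macro 1: S0 reads c1=2 → after 3×micro: 0; S1 reads c1=2 → after 2×micro: 2 ⇒ (c0=0, c1=2)
macro 2: S0 reads c1=2 → after 3×micro: 1; S1 reads c1=2 → after 2×micro: 2 ⇒ (c0=1, c1=2)
macro 3: S0 reads c1=2 → after 3×micro: 0; S1 reads c1=2 → after 2×micro: 2 ⇒ (c0=0, c1=2)

S0 state at macro-step 2 = 1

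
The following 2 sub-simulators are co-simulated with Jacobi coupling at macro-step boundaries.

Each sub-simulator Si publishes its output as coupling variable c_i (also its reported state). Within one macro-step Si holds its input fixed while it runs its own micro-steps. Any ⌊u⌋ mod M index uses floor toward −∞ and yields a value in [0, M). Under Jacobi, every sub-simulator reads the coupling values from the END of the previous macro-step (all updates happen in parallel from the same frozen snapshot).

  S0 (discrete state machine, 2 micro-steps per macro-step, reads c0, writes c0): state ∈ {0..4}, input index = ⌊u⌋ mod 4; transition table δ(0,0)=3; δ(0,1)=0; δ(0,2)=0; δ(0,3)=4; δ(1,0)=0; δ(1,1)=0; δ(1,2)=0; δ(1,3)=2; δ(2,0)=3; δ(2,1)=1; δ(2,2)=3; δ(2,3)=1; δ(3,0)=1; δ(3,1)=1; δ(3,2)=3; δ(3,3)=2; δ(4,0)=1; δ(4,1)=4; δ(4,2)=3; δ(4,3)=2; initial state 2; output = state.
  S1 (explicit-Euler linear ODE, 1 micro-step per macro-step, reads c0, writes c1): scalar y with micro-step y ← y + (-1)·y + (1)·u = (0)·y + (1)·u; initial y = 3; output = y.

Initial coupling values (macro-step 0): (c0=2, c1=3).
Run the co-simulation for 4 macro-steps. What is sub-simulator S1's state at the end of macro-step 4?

S1 state at macro-step 4 = 0

macro 1: S0 reads c0=2 → after 2×micro: 3; S1 reads c0=2 → after 1×micro: 2 ⇒ (c0=3, c1=2)
macro 2: S0 reads c0=3 → after 2×micro: 1; S1 reads c0=3 → after 1×micro: 3 ⇒ (c0=1, c1=3)
macro 3: S0 reads c0=1 → after 2×micro: 0; S1 reads c0=1 → after 1×micro: 1 ⇒ (c0=0, c1=1)
macro 4: S0 reads c0=0 → after 2×micro: 1; S1 reads c0=0 → after 1×micro: 0 ⇒ (c0=1, c1=0)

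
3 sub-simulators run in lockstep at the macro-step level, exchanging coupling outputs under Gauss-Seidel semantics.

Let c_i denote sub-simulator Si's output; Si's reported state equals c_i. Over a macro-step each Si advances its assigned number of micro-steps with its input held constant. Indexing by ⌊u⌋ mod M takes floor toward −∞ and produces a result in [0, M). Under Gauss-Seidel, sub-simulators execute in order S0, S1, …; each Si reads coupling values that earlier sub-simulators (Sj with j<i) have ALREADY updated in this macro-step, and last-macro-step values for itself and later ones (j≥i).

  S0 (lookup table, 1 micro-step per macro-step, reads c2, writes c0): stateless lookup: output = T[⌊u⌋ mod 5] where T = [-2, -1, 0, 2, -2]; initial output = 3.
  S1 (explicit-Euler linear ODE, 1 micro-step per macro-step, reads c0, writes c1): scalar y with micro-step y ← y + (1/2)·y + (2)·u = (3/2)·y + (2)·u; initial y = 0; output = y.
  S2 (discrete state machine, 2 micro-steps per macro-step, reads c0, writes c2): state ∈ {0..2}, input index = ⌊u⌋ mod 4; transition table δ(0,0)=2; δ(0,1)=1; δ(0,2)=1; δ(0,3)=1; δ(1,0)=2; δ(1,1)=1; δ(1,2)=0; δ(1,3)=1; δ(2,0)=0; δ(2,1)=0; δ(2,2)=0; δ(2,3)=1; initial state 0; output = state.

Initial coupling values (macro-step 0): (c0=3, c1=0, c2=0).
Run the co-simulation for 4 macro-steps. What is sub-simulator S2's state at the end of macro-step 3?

macro 1: S0 reads c2=0 → after 1×micro: -2; S1 reads c0=-2 → after 1×micro: -4; S2 reads c0=-2 → after 2×micro: 0 ⇒ (c0=-2, c1=-4, c2=0)
macro 2: S0 reads c2=0 → after 1×micro: -2; S1 reads c0=-2 → after 1×micro: -10; S2 reads c0=-2 → after 2×micro: 0 ⇒ (c0=-2, c1=-10, c2=0)
macro 3: S0 reads c2=0 → after 1×micro: -2; S1 reads c0=-2 → after 1×micro: -19; S2 reads c0=-2 → after 2×micro: 0 ⇒ (c0=-2, c1=-19, c2=0)
macro 4: S0 reads c2=0 → after 1×micro: -2; S1 reads c0=-2 → after 1×micro: -65/2; S2 reads c0=-2 → after 2×micro: 0 ⇒ (c0=-2, c1=-65/2, c2=0)

S2 state at macro-step 3 = 0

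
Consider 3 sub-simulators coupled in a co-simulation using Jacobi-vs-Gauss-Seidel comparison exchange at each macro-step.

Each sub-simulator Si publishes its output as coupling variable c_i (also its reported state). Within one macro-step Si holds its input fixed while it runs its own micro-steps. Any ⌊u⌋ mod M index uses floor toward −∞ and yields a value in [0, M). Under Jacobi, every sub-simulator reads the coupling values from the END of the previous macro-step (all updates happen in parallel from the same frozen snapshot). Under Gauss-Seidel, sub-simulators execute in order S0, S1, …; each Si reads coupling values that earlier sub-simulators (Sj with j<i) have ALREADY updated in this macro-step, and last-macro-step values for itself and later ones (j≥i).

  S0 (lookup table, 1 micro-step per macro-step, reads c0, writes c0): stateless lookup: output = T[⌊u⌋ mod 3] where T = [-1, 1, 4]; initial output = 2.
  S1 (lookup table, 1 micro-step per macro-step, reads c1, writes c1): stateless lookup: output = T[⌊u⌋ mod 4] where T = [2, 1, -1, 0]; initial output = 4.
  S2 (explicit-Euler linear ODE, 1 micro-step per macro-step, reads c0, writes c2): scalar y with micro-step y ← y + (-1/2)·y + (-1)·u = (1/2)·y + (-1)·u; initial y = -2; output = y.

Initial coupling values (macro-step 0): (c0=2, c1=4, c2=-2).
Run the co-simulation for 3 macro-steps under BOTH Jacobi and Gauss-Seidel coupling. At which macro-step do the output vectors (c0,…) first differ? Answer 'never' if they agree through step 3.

first divergence at macro-step: 1

[Jacobi] macro 1: S0 reads c0=2 → after 1×micro: 4; S1 reads c1=4 → after 1×micro: 2; S2 reads c0=2 → after 1×micro: -3 ⇒ (c0=4, c1=2, c2=-3)
[Jacobi] macro 2: S0 reads c0=4 → after 1×micro: 1; S1 reads c1=2 → after 1×micro: -1; S2 reads c0=4 → after 1×micro: -11/2 ⇒ (c0=1, c1=-1, c2=-11/2)
[Jacobi] macro 3: S0 reads c0=1 → after 1×micro: 1; S1 reads c1=-1 → after 1×micro: 0; S2 reads c0=1 → after 1×micro: -15/4 ⇒ (c0=1, c1=0, c2=-15/4)
[Gauss-Seidel] macro 1: S0 reads c0=2 → after 1×micro: 4; S1 reads c1=4 → after 1×micro: 2; S2 reads c0=4 → after 1×micro: -5 ⇒ (c0=4, c1=2, c2=-5)
[Gauss-Seidel] macro 2: S0 reads c0=4 → after 1×micro: 1; S1 reads c1=2 → after 1×micro: -1; S2 reads c0=1 → after 1×micro: -7/2 ⇒ (c0=1, c1=-1, c2=-7/2)
[Gauss-Seidel] macro 3: S0 reads c0=1 → after 1×micro: 1; S1 reads c1=-1 → after 1×micro: 0; S2 reads c0=1 → after 1×micro: -11/4 ⇒ (c0=1, c1=0, c2=-11/4)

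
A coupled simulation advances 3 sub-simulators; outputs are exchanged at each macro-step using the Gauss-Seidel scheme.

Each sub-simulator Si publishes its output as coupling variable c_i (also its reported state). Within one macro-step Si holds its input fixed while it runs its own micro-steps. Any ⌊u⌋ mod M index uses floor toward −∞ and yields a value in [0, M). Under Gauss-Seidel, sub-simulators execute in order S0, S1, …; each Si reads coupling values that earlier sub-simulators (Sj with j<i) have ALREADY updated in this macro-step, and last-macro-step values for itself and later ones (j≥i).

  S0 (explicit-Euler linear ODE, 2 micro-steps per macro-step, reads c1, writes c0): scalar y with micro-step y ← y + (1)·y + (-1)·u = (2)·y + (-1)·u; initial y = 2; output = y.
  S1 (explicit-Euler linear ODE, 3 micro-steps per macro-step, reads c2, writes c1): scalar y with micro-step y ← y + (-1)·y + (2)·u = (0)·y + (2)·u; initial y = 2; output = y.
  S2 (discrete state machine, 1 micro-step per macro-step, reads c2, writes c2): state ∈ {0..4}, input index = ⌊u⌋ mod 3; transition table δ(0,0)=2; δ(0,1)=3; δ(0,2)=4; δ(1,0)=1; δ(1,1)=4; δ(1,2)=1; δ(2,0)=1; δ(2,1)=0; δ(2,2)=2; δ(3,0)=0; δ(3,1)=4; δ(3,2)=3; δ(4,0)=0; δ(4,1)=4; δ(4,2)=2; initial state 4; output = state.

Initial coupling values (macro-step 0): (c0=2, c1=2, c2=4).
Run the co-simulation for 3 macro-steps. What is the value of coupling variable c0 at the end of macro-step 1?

macro 1: S0 reads c1=2 → after 2×micro: 2; S1 reads c2=4 → after 3×micro: 8; S2 reads c2=4 → after 1×micro: 4 ⇒ (c0=2, c1=8, c2=4)
macro 2: S0 reads c1=8 → after 2×micro: -16; S1 reads c2=4 → after 3×micro: 8; S2 reads c2=4 → after 1×micro: 4 ⇒ (c0=-16, c1=8, c2=4)
macro 3: S0 reads c1=8 → after 2×micro: -88; S1 reads c2=4 → after 3×micro: 8; S2 reads c2=4 → after 1×micro: 4 ⇒ (c0=-88, c1=8, c2=4)

c0 at macro-step 1 = 2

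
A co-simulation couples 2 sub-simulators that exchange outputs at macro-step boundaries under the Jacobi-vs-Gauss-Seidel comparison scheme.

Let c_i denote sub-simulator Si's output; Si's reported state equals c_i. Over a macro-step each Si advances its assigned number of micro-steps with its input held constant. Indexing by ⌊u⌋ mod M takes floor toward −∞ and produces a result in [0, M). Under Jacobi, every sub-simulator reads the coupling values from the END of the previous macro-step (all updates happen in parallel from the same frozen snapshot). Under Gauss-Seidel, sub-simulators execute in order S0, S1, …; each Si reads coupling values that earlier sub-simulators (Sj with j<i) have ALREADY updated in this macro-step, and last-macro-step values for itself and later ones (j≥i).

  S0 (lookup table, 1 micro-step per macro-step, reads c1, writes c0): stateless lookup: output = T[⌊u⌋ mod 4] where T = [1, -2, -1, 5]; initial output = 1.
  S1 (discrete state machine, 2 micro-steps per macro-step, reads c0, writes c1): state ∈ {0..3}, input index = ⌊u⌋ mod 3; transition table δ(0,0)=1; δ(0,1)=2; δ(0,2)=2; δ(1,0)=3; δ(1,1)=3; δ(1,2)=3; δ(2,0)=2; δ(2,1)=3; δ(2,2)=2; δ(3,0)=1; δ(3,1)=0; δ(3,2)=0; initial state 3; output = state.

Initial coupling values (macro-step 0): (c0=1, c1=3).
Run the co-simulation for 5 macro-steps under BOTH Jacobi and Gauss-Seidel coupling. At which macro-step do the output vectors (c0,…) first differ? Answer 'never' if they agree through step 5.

[Jacobi] macro 1: S0 reads c1=3 → after 1×micro: 5; S1 reads c0=1 → after 2×micro: 2 ⇒ (c0=5, c1=2)
[Jacobi] macro 2: S0 reads c1=2 → after 1×micro: -1; S1 reads c0=5 → after 2×micro: 2 ⇒ (c0=-1, c1=2)
[Jacobi] macro 3: S0 reads c1=2 → after 1×micro: -1; S1 reads c0=-1 → after 2×micro: 2 ⇒ (c0=-1, c1=2)
[Jacobi] macro 4: S0 reads c1=2 → after 1×micro: -1; S1 reads c0=-1 → after 2×micro: 2 ⇒ (c0=-1, c1=2)
[Jacobi] macro 5: S0 reads c1=2 → after 1×micro: -1; S1 reads c0=-1 → after 2×micro: 2 ⇒ (c0=-1, c1=2)
[Gauss-Seidel] macro 1: S0 reads c1=3 → after 1×micro: 5; S1 reads c0=5 → after 2×micro: 2 ⇒ (c0=5, c1=2)
[Gauss-Seidel] macro 2: S0 reads c1=2 → after 1×micro: -1; S1 reads c0=-1 → after 2×micro: 2 ⇒ (c0=-1, c1=2)
[Gauss-Seidel] macro 3: S0 reads c1=2 → after 1×micro: -1; S1 reads c0=-1 → after 2×micro: 2 ⇒ (c0=-1, c1=2)
[Gauss-Seidel] macro 4: S0 reads c1=2 → after 1×micro: -1; S1 reads c0=-1 → after 2×micro: 2 ⇒ (c0=-1, c1=2)
[Gauss-Seidel] macro 5: S0 reads c1=2 → after 1×micro: -1; S1 reads c0=-1 → after 2×micro: 2 ⇒ (c0=-1, c1=2)

first divergence at macro-step: never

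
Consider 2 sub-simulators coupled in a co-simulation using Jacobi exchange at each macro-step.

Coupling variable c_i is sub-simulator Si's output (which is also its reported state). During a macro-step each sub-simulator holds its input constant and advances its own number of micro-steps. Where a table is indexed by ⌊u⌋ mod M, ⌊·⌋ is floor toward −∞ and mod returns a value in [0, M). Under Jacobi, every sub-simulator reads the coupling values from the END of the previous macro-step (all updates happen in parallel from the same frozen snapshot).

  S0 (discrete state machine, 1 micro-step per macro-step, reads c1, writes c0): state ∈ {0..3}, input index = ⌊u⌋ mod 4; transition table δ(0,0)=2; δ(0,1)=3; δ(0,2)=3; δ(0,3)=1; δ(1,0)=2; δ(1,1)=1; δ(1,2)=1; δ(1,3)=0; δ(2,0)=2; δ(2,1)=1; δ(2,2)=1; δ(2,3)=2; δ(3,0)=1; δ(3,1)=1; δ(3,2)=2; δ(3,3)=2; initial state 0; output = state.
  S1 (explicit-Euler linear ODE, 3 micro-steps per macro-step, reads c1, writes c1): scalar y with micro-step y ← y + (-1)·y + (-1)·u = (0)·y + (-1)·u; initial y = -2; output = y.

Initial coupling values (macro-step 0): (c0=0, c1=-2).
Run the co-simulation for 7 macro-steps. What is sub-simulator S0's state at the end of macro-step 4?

macro 1: S0 reads c1=-2 → after 1×micro: 3; S1 reads c1=-2 → after 3×micro: 2 ⇒ (c0=3, c1=2)
macro 2: S0 reads c1=2 → after 1×micro: 2; S1 reads c1=2 → after 3×micro: -2 ⇒ (c0=2, c1=-2)
macro 3: S0 reads c1=-2 → after 1×micro: 1; S1 reads c1=-2 → after 3×micro: 2 ⇒ (c0=1, c1=2)
macro 4: S0 reads c1=2 → after 1×micro: 1; S1 reads c1=2 → after 3×micro: -2 ⇒ (c0=1, c1=-2)
macro 5: S0 reads c1=-2 → after 1×micro: 1; S1 reads c1=-2 → after 3×micro: 2 ⇒ (c0=1, c1=2)
macro 6: S0 reads c1=2 → after 1×micro: 1; S1 reads c1=2 → after 3×micro: -2 ⇒ (c0=1, c1=-2)
macro 7: S0 reads c1=-2 → after 1×micro: 1; S1 reads c1=-2 → after 3×micro: 2 ⇒ (c0=1, c1=2)

S0 state at macro-step 4 = 1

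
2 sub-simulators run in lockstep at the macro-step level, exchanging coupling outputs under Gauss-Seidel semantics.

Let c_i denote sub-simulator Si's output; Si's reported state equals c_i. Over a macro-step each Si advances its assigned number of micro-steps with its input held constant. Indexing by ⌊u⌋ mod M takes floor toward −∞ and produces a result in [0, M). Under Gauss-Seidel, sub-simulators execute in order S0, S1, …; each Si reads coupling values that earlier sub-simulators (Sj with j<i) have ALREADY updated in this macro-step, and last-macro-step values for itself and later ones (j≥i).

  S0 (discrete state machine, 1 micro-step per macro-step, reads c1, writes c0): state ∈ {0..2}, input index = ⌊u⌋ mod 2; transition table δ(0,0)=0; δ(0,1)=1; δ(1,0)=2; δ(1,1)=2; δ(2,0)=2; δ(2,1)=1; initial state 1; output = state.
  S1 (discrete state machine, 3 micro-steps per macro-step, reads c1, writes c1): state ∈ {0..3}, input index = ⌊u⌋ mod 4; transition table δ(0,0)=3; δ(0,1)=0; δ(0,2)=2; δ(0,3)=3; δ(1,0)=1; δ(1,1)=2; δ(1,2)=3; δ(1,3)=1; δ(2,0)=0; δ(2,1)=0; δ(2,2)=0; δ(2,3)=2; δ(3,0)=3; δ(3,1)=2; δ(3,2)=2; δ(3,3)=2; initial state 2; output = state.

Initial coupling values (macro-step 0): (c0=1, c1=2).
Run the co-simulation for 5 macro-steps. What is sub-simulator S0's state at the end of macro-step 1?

S0 state at macro-step 1 = 2

macro 1: S0 reads c1=2 → after 1×micro: 2; S1 reads c1=2 → after 3×micro: 0 ⇒ (c0=2, c1=0)
macro 2: S0 reads c1=0 → after 1×micro: 2; S1 reads c1=0 → after 3×micro: 3 ⇒ (c0=2, c1=3)
macro 3: S0 reads c1=3 → after 1×micro: 1; S1 reads c1=3 → after 3×micro: 2 ⇒ (c0=1, c1=2)
macro 4: S0 reads c1=2 → after 1×micro: 2; S1 reads c1=2 → after 3×micro: 0 ⇒ (c0=2, c1=0)
macro 5: S0 reads c1=0 → after 1×micro: 2; S1 reads c1=0 → after 3×micro: 3 ⇒ (c0=2, c1=3)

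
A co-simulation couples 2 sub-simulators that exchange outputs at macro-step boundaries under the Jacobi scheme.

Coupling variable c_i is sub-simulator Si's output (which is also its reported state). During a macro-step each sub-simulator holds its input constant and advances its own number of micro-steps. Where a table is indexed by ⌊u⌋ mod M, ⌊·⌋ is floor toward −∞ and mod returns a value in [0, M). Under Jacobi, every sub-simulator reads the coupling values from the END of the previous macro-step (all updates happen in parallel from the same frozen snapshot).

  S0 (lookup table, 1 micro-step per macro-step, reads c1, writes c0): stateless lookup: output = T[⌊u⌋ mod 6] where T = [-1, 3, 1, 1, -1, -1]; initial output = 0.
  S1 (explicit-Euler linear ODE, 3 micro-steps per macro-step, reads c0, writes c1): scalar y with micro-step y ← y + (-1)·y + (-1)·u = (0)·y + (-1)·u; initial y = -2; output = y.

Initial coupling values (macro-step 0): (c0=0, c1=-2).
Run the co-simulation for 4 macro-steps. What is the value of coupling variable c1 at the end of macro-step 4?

macro 1: S0 reads c1=-2 → after 1×micro: -1; S1 reads c0=0 → after 3×micro: 0 ⇒ (c0=-1, c1=0)
macro 2: S0 reads c1=0 → after 1×micro: -1; S1 reads c0=-1 → after 3×micro: 1 ⇒ (c0=-1, c1=1)
macro 3: S0 reads c1=1 → after 1×micro: 3; S1 reads c0=-1 → after 3×micro: 1 ⇒ (c0=3, c1=1)
macro 4: S0 reads c1=1 → after 1×micro: 3; S1 reads c0=3 → after 3×micro: -3 ⇒ (c0=3, c1=-3)

c1 at macro-step 4 = -3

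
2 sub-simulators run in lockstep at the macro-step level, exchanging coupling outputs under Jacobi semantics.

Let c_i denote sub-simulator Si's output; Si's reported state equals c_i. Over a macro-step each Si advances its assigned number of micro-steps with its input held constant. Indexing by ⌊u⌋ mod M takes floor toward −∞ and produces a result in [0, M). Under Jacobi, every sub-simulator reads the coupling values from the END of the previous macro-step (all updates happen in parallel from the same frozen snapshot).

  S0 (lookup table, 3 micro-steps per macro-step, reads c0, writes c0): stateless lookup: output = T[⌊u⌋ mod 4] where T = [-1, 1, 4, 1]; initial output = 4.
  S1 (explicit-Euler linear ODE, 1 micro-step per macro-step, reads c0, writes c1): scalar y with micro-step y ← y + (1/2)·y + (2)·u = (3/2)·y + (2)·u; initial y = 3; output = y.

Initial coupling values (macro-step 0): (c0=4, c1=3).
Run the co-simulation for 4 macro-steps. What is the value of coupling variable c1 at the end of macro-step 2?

macro 1: S0 reads c0=4 → after 3×micro: -1; S1 reads c0=4 → after 1×micro: 25/2 ⇒ (c0=-1, c1=25/2)
macro 2: S0 reads c0=-1 → after 3×micro: 1; S1 reads c0=-1 → after 1×micro: 67/4 ⇒ (c0=1, c1=67/4)
macro 3: S0 reads c0=1 → after 3×micro: 1; S1 reads c0=1 → after 1×micro: 217/8 ⇒ (c0=1, c1=217/8)
macro 4: S0 reads c0=1 → after 3×micro: 1; S1 reads c0=1 → after 1×micro: 683/16 ⇒ (c0=1, c1=683/16)

c1 at macro-step 2 = 67/4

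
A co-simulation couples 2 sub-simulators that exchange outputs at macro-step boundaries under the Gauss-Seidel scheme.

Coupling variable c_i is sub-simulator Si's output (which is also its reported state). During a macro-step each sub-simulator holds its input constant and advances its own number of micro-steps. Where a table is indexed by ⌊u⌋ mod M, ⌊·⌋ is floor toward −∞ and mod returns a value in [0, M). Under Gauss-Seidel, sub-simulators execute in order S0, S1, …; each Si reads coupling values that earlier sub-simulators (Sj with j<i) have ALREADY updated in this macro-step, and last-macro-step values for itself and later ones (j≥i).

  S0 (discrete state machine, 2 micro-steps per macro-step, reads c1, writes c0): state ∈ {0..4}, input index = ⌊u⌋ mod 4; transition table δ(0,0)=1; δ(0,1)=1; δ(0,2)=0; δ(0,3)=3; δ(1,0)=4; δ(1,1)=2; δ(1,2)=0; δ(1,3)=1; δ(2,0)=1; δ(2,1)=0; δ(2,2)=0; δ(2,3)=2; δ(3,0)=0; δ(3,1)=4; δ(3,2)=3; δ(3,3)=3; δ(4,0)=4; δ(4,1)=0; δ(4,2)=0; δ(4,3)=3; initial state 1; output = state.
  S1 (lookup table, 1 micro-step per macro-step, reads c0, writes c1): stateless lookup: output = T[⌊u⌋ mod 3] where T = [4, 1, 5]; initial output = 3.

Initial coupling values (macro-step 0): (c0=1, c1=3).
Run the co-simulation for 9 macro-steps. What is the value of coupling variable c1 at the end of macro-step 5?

macro 1: S0 reads c1=3 → after 2×micro: 1; S1 reads c0=1 → after 1×micro: 1 ⇒ (c0=1, c1=1)
macro 2: S0 reads c1=1 → after 2×micro: 0; S1 reads c0=0 → after 1×micro: 4 ⇒ (c0=0, c1=4)
macro 3: S0 reads c1=4 → after 2×micro: 4; S1 reads c0=4 → after 1×micro: 1 ⇒ (c0=4, c1=1)
macro 4: S0 reads c1=1 → after 2×micro: 1; S1 reads c0=1 → after 1×micro: 1 ⇒ (c0=1, c1=1)
macro 5: S0 reads c1=1 → after 2×micro: 0; S1 reads c0=0 → after 1×micro: 4 ⇒ (c0=0, c1=4)
macro 6: S0 reads c1=4 → after 2×micro: 4; S1 reads c0=4 → after 1×micro: 1 ⇒ (c0=4, c1=1)
macro 7: S0 reads c1=1 → after 2×micro: 1; S1 reads c0=1 → after 1×micro: 1 ⇒ (c0=1, c1=1)
macro 8: S0 reads c1=1 → after 2×micro: 0; S1 reads c0=0 → after 1×micro: 4 ⇒ (c0=0, c1=4)
macro 9: S0 reads c1=4 → after 2×micro: 4; S1 reads c0=4 → after 1×micro: 1 ⇒ (c0=4, c1=1)

c1 at macro-step 5 = 4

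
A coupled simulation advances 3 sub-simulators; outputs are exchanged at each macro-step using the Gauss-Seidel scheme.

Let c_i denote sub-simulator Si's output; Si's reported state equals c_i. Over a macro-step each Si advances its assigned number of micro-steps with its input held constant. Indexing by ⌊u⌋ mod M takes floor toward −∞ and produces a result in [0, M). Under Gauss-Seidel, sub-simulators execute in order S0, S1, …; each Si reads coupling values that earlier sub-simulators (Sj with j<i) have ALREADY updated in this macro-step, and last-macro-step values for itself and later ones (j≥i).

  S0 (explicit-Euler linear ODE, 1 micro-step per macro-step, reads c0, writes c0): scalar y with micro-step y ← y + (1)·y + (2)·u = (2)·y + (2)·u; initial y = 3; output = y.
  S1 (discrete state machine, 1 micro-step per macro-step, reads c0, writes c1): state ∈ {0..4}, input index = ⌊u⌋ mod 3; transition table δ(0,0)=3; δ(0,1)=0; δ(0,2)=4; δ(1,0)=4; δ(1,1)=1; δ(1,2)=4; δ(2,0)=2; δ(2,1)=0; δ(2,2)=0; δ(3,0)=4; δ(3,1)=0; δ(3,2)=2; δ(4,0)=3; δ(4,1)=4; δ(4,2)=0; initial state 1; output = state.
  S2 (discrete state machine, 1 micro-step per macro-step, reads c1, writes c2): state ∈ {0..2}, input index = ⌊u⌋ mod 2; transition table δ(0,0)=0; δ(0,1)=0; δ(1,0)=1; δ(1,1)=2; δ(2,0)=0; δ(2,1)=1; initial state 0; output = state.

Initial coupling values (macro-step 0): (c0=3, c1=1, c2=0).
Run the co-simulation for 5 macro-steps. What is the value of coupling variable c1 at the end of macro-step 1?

c1 at macro-step 1 = 4

macro 1: S0 reads c0=3 → after 1×micro: 12; S1 reads c0=12 → after 1×micro: 4; S2 reads c1=4 → after 1×micro: 0 ⇒ (c0=12, c1=4, c2=0)
macro 2: S0 reads c0=12 → after 1×micro: 48; S1 reads c0=48 → after 1×micro: 3; S2 reads c1=3 → after 1×micro: 0 ⇒ (c0=48, c1=3, c2=0)
macro 3: S0 reads c0=48 → after 1×micro: 192; S1 reads c0=192 → after 1×micro: 4; S2 reads c1=4 → after 1×micro: 0 ⇒ (c0=192, c1=4, c2=0)
macro 4: S0 reads c0=192 → after 1×micro: 768; S1 reads c0=768 → after 1×micro: 3; S2 reads c1=3 → after 1×micro: 0 ⇒ (c0=768, c1=3, c2=0)
macro 5: S0 reads c0=768 → after 1×micro: 3072; S1 reads c0=3072 → after 1×micro: 4; S2 reads c1=4 → after 1×micro: 0 ⇒ (c0=3072, c1=4, c2=0)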